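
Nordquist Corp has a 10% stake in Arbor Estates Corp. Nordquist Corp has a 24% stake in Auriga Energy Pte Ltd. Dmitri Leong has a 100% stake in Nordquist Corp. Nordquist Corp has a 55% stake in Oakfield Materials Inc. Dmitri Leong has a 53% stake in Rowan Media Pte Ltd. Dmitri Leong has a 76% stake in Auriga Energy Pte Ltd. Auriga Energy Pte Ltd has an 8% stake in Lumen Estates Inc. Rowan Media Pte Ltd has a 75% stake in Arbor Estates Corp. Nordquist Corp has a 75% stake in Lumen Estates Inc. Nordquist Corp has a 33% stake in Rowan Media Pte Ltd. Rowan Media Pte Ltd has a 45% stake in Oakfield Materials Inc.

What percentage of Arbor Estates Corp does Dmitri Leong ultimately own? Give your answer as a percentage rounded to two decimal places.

74.50%

Dmitri reaches Arbor along 3 paths.
Via Rowan: 53% × 75% = 39.75%.
Via Nordquist → Rowan: 100% × 33% × 75% = 24.75%.
Via Nordquist: 100% × 10% = 10%.
Total: 39.75% + 24.75% + 10% = 74.5%.
Rounded: 74.50%.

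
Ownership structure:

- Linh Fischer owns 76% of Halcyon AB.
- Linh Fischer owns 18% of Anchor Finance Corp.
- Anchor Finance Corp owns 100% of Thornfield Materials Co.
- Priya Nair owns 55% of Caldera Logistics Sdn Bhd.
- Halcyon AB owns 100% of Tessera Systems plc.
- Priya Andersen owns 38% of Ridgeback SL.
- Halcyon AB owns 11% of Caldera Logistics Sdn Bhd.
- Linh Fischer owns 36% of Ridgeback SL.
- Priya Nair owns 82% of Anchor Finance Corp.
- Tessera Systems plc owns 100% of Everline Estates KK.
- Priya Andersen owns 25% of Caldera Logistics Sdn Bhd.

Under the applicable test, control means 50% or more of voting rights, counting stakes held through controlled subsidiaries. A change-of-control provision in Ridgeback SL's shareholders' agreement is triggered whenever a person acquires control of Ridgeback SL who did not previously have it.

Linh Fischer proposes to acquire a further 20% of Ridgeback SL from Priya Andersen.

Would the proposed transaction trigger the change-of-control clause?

The purchase adds only to Linh's holdings (Priya Andersen's stake shrinks), so Linh is the only person who could newly come to control Ridgeback.
Linh holds 76% of Halcyon, so Linh controls Halcyon.
Halcyon holds 100% of Tessera, so Linh controls Tessera.
Tessera holds 100% of Everline, so Linh controls Everline.
In Ridgeback, Linh's side holds only 36%, not ≥ 50%.
So before the transaction, Linh does not control Ridgeback.
After the purchase, Linh's direct stake in Ridgeback rises to 36% + 20% = 56%, and Priya Andersen's stake falls to 18%.
Linh holds 56% of Ridgeback, so Linh controls Ridgeback.
Linh did not control Ridgeback before and does after, so the clause is triggered.

Yes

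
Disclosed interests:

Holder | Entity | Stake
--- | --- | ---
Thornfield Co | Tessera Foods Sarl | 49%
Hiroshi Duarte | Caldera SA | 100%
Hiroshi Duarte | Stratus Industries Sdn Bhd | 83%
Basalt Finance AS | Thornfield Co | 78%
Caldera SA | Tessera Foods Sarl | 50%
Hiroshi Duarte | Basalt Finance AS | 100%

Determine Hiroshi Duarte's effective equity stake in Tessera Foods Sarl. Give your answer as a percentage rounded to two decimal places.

88.22%

Hiroshi reaches Tessera along 2 paths.
Via Caldera: 100% × 50% = 50%.
Via Basalt → Thornfield: 100% × 78% × 49% = 38.22%.
Total: 50% + 38.22% = 88.22%.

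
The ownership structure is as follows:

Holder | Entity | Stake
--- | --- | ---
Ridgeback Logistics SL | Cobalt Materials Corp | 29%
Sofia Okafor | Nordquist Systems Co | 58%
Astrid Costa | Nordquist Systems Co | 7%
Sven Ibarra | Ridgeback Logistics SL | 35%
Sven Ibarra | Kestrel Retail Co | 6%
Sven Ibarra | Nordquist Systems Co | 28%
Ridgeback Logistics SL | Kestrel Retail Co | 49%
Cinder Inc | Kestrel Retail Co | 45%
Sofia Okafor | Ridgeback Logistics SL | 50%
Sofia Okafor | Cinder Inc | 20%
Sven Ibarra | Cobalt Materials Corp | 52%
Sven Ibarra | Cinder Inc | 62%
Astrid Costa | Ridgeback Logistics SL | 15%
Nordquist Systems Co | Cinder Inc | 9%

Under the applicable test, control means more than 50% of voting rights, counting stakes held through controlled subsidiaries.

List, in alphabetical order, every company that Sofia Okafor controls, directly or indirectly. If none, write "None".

Nordquist Systems Co

Sofia holds 58% of Nordquist, so Sofia controls Nordquist.
No other company's threshold is met.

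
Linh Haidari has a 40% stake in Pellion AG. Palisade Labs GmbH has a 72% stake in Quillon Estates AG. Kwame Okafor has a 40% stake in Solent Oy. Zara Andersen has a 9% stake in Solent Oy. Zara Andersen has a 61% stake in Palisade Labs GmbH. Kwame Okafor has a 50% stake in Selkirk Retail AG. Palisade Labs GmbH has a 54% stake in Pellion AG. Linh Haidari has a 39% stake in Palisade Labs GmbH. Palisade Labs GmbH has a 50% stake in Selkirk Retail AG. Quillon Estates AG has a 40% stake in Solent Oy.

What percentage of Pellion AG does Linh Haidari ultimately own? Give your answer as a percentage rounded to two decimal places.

Linh reaches Pellion along 2 paths.
Via Palisade: 39% × 54% = 21.06%.
Direct stake: 40% = 40%.
Total: 21.06% + 40% = 61.06%.

61.06%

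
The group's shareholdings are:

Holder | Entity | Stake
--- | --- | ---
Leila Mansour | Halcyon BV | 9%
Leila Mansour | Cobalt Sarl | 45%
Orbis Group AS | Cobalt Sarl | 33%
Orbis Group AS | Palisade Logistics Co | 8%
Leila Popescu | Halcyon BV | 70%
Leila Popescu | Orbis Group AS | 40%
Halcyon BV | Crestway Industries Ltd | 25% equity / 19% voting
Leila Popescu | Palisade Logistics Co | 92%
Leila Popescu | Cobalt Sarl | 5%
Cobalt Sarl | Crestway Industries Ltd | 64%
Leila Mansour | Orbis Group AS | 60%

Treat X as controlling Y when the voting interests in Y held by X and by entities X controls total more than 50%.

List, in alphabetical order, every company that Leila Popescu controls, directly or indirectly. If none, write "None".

Halcyon BV, Palisade Logistics Co

Leila Popescu holds 70% of Halcyon, so Leila Popescu controls Halcyon.
Leila Popescu holds 92% of Palisade, so Leila Popescu controls Palisade.
No other company's threshold is met.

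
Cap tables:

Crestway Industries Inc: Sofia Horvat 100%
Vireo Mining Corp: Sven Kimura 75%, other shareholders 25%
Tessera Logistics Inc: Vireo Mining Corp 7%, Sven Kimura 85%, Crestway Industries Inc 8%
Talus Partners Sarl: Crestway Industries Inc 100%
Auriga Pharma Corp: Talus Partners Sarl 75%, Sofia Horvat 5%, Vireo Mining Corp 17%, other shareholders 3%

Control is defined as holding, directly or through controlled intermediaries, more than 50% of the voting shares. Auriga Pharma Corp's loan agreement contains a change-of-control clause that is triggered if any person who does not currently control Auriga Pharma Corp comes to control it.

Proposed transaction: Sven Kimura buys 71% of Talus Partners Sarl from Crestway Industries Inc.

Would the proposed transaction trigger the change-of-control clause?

The purchase adds only to Sven's holdings (Crestway's stake shrinks), so Sven is the only person who could newly come to control Auriga.
Sven holds 75% of Vireo, so Sven controls Vireo.
Vireo and Sven together hold 7% + 85% = 92% of Tessera, so Sven controls Tessera.
In Auriga, Sven's side holds only 17%, not > 50%.
So before the transaction, Sven does not control Auriga.
After the purchase, Sven holds 71% of Talus directly, and Crestway's stake falls to 29%.
Sven holds 71% of Talus, so Sven controls Talus.
Talus and Vireo together hold 75% + 17% = 92% of Auriga, so Sven controls Auriga.
Sven did not control Auriga before and does after, so the clause is triggered.

Yes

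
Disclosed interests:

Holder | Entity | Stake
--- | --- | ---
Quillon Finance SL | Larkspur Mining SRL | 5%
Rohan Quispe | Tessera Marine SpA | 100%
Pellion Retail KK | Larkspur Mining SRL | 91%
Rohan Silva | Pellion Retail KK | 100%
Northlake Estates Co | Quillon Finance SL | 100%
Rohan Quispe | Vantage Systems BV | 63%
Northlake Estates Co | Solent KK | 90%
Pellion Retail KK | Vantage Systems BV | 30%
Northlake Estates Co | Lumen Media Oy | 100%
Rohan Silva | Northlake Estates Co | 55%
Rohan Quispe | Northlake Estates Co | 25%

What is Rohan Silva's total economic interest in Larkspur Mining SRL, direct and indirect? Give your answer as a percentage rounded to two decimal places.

93.75%

Rohan Silva reaches Larkspur along 2 paths.
Via Pellion: 100% × 91% = 91%.
Via Northlake → Quillon: 55% × 100% × 5% = 2.75%.
Total: 91% + 2.75% = 93.75%.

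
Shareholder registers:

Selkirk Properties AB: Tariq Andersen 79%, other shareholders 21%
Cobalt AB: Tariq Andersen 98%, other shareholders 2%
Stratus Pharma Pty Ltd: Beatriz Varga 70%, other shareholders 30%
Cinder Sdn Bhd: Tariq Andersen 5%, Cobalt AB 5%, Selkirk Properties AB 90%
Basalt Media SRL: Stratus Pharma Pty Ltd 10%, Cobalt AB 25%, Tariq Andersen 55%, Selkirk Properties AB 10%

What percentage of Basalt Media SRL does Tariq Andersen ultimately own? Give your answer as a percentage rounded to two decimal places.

87.40%

Tariq reaches Basalt along 3 paths.
Via Cobalt: 98% × 25% = 24.5%.
Direct stake: 55% = 55%.
Via Selkirk: 79% × 10% = 7.9%.
Total: 24.5% + 55% + 7.9% = 87.4%.
Rounded: 87.40%.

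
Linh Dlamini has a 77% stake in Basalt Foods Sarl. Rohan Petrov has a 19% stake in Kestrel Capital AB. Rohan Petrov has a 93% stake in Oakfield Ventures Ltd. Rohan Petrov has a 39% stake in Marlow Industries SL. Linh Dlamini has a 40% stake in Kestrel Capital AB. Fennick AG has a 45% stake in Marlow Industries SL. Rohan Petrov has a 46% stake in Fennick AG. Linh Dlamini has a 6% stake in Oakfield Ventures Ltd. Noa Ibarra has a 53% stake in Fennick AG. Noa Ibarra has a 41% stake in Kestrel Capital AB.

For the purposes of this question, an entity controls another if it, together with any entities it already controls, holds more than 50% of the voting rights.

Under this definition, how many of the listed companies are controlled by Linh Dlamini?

1

Linh holds 77% of Basalt, so Linh controls Basalt.
No other company's threshold is met.
Linh controls 1 company.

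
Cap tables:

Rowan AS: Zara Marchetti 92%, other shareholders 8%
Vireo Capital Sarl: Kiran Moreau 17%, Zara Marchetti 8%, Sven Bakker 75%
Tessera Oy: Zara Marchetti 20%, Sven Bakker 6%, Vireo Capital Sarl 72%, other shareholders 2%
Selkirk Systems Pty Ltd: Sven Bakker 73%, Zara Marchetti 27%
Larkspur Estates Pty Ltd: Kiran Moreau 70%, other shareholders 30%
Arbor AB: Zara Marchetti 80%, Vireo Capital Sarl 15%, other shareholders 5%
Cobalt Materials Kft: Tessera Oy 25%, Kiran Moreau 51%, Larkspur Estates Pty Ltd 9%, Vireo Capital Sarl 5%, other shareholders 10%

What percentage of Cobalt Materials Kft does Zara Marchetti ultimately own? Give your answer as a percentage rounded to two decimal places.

Zara reaches Cobalt along 3 paths.
Via Tessera: 20% × 25% = 5%.
Via Vireo → Tessera: 8% × 72% × 25% = 1.44%.
Via Vireo: 8% × 5% = 0.4%.
Total: 5% + 1.44% + 0.4% = 6.84%.

6.84%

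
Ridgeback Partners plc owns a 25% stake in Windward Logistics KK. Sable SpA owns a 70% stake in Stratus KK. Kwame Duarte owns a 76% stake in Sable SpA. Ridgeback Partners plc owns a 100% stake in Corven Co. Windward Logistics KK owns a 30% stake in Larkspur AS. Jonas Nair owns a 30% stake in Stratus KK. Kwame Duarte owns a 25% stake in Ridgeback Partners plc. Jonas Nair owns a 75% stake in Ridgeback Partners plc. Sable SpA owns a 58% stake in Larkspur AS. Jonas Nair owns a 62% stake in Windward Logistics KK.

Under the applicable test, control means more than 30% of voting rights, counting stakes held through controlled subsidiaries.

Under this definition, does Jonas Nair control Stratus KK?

Jonas holds 75% of Ridgeback, so Jonas controls Ridgeback.
Jonas and Ridgeback together hold 62% + 25% = 87% of Windward, so Jonas controls Windward.
Ridgeback holds 100% of Corven, so Jonas controls Corven.
In Stratus, Jonas's side holds only 30%, not > 30%.
So Jonas does not control Stratus.

No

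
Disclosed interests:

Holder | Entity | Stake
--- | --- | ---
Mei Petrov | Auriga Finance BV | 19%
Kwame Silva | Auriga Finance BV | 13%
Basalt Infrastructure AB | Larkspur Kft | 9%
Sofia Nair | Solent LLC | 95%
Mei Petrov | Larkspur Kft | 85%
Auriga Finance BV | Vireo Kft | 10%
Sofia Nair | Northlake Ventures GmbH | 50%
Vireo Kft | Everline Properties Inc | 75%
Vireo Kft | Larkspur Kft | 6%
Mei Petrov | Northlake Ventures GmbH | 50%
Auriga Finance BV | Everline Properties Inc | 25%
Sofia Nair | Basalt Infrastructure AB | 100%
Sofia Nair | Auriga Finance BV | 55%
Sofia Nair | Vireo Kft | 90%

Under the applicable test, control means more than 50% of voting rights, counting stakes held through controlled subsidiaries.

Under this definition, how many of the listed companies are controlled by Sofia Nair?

5

Sofia holds 100% of Basalt, so Sofia controls Basalt.
Sofia holds 55% of Auriga, so Sofia controls Auriga.
Auriga and Sofia together hold 10% + 90% = 100% of Vireo, so Sofia controls Vireo.
Auriga and Vireo together hold 25% + 75% = 100% of Everline, so Sofia controls Everline.
Sofia holds 95% of Solent, so Sofia controls Solent.
No other company's threshold is met.
Sofia controls 5 companies.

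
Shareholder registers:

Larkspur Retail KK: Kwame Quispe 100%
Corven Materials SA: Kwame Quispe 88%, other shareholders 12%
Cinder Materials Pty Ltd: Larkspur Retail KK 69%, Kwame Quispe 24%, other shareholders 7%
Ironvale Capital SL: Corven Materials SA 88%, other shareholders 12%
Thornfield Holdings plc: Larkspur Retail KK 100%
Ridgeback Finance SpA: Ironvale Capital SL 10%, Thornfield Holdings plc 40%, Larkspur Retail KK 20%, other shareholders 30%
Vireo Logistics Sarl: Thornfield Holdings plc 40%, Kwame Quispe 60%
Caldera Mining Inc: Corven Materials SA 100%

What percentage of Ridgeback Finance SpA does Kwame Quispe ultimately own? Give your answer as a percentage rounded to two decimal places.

Kwame reaches Ridgeback along 3 paths.
Via Corven → Ironvale: 88% × 88% × 10% = 7.744%.
Via Larkspur → Thornfield: 100% × 100% × 40% = 40%.
Via Larkspur: 100% × 20% = 20%.
Total: 7.744% + 40% + 20% = 67.744%.
Rounded: 67.74%.

67.74%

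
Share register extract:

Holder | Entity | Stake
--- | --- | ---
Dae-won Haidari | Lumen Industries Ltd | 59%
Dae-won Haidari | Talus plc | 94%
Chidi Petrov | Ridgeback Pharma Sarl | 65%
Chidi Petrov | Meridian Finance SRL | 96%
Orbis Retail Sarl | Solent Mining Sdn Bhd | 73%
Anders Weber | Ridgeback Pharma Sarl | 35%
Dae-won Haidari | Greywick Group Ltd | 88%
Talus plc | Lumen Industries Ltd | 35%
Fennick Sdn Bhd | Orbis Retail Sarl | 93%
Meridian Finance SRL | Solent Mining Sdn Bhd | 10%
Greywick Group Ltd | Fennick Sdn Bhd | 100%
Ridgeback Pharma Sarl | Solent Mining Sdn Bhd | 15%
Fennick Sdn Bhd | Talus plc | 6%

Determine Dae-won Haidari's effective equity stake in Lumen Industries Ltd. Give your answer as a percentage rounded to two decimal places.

Dae-won reaches Lumen along 3 paths.
Direct stake: 59% = 59%.
Via Talus: 94% × 35% = 32.9%.
Via Greywick → Fennick → Talus: 88% × 100% × 6% × 35% = 1.848%.
Total: 59% + 32.9% + 1.848% = 93.748%.
Rounded: 93.75%.

93.75%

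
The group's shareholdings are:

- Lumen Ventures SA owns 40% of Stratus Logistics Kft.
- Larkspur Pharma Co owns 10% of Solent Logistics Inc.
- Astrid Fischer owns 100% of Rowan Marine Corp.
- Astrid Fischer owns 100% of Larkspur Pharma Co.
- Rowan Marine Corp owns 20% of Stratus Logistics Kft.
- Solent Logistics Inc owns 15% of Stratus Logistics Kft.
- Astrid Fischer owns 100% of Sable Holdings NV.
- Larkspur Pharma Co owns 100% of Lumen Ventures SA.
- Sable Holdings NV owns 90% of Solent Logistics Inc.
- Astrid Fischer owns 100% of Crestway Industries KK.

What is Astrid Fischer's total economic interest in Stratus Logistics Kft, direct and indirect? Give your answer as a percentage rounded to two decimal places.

Astrid reaches Stratus along 4 paths.
Via Larkspur → Solent: 100% × 10% × 15% = 1.5%.
Via Sable → Solent: 100% × 90% × 15% = 13.5%.
Via Larkspur → Lumen: 100% × 100% × 40% = 40%.
Via Rowan: 100% × 20% = 20%.
Total: 1.5% + 13.5% + 40% + 20% = 75%.
Rounded: 75.00%.

75.00%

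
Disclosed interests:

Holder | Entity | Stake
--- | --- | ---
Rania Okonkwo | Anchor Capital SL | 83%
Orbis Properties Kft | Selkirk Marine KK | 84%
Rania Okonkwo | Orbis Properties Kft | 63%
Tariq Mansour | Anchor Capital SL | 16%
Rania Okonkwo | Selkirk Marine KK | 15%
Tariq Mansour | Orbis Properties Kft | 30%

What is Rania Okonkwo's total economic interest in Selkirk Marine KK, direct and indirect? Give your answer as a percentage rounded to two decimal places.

Rania reaches Selkirk along 2 paths.
Via Orbis: 63% × 84% = 52.92%.
Direct stake: 15% = 15%.
Total: 52.92% + 15% = 67.92%.

67.92%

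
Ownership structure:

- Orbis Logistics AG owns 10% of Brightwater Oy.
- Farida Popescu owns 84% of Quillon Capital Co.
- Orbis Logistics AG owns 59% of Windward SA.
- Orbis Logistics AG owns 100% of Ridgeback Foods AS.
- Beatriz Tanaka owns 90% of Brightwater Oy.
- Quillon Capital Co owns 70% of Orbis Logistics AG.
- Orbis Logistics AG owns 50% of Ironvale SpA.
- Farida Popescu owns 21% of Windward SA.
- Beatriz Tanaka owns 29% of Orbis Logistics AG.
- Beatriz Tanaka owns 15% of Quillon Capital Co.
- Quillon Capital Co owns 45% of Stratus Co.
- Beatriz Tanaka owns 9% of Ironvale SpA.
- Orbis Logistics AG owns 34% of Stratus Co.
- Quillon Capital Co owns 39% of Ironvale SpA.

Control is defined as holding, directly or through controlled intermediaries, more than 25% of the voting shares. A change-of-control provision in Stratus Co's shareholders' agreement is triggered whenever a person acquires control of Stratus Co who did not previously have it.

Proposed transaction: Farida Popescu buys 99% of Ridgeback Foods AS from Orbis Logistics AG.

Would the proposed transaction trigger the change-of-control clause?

The purchase adds only to Farida's holdings (Orbis's stake shrinks), so Farida is the only person who could newly come to control Stratus.
Farida holds 84% of Quillon, so Farida controls Quillon.
Quillon holds 70% of Orbis, so Farida controls Orbis.
Quillon and Orbis together hold 45% + 34% = 79% of Stratus, so Farida controls Stratus.
So Farida already controls Stratus before the transaction.
After the purchase, Farida holds 99% of Ridgeback directly, and Orbis's stake falls to 1%.
Farida controlled Stratus already, so this is not a new person acquiring control; every other person's position is unchanged or reduced.
No new person acquires control, so the clause is not triggered.

No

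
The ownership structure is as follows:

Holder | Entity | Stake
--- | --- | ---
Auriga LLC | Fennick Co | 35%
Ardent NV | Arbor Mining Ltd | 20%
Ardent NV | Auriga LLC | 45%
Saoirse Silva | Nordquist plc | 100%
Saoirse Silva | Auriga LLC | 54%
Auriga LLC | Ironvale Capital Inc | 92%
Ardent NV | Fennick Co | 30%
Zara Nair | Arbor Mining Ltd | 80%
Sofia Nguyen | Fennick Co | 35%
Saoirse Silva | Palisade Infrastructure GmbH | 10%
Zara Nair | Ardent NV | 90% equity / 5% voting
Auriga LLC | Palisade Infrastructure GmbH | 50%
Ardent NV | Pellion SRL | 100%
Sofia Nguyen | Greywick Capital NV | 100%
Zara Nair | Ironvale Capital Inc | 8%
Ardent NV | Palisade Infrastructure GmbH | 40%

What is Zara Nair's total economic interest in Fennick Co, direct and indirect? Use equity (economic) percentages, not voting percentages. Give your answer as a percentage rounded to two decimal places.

41.18%

Zara reaches Fennick along 2 paths.
Via Ardent → Auriga: 90% × 45% × 35% = 14.175%.
Via Ardent: 90% × 30% = 27%.
Total: 14.175% + 27% = 41.175%.
Rounded: 41.18%.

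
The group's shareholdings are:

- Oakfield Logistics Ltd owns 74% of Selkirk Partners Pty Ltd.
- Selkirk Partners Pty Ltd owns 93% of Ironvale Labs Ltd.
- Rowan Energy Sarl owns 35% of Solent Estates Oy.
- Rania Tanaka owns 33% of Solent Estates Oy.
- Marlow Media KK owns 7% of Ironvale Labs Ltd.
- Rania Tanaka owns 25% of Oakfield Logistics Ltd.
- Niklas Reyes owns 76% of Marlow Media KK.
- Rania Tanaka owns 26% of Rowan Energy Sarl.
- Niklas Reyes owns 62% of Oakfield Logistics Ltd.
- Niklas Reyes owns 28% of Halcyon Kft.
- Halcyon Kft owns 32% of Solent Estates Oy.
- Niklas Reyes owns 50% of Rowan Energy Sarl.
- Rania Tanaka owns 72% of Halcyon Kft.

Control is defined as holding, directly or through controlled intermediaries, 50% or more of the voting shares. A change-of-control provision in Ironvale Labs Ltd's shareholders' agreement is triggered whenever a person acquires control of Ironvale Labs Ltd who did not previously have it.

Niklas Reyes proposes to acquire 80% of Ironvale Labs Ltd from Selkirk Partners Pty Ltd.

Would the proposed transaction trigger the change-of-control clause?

No

The purchase adds only to Niklas's holdings (Selkirk's stake shrinks), so Niklas is the only person who could newly come to control Ironvale.
Niklas holds 76% of Marlow, so Niklas controls Marlow.
Niklas holds 62% of Oakfield, so Niklas controls Oakfield.
Oakfield holds 74% of Selkirk, so Niklas controls Selkirk.
Selkirk and Marlow together hold 93% + 7% = 100% of Ironvale, so Niklas controls Ironvale.
So Niklas already controls Ironvale before the transaction.
After the purchase, Niklas holds 80% of Ironvale directly, and Selkirk's stake falls to 13%.
Niklas controlled Ironvale already, so this is not a new person acquiring control; every other person's position is unchanged or reduced.
No new person acquires control, so the clause is not triggered.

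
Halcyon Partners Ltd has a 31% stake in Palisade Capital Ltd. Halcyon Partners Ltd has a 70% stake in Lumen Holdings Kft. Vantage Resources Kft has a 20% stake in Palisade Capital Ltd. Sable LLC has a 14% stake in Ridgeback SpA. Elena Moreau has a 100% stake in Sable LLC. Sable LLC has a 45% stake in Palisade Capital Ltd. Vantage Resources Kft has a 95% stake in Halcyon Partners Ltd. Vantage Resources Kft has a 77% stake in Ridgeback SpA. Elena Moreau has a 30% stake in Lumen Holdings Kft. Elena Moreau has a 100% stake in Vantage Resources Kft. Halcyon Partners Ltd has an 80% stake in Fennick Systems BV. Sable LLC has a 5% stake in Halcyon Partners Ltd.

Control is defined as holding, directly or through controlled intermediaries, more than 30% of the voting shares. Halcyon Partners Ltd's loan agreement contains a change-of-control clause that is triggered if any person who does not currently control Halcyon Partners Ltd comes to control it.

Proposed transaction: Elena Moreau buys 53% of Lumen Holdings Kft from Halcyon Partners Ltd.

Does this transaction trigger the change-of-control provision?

The purchase adds only to Elena's holdings (Halcyon's stake shrinks), so Elena is the only person who could newly come to control Halcyon.
Elena holds 100% of Vantage, so Elena controls Vantage.
Elena holds 100% of Sable, so Elena controls Sable.
Vantage and Sable together hold 95% + 5% = 100% of Halcyon, so Elena controls Halcyon.
So Elena already controls Halcyon before the transaction.
After the purchase, Elena's direct stake in Lumen rises to 30% + 53% = 83%, and Halcyon's stake falls to 17%.
Elena controlled Halcyon already, so this is not a new person acquiring control; every other person's position is unchanged or reduced.
No new person acquires control, so the clause is not triggered.

No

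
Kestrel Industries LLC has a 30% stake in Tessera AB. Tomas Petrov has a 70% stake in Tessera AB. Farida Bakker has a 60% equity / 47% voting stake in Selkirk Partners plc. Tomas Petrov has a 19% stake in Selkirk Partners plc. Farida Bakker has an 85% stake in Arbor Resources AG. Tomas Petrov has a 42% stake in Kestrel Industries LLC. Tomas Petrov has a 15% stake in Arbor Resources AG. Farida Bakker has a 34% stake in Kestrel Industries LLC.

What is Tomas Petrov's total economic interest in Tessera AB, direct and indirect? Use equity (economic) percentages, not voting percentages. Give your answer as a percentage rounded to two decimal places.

Tomas reaches Tessera along 2 paths.
Via Kestrel: 42% × 30% = 12.6%.
Direct stake: 70% = 70%.
Total: 12.6% + 70% = 82.6%.
Rounded: 82.60%.

82.60%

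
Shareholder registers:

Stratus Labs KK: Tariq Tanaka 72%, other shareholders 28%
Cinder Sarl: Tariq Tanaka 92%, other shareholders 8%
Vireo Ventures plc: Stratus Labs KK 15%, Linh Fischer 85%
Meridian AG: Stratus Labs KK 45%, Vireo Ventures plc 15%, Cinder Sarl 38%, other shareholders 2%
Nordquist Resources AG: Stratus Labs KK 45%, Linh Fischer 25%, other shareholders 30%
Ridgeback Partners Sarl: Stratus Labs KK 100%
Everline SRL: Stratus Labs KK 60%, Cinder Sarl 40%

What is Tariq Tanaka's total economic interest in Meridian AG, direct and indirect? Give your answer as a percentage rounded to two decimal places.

Tariq reaches Meridian along 3 paths.
Via Stratus: 72% × 45% = 32.4%.
Via Stratus → Vireo: 72% × 15% × 15% = 1.62%.
Via Cinder: 92% × 38% = 34.96%.
Total: 32.4% + 1.62% + 34.96% = 68.98%.

68.98%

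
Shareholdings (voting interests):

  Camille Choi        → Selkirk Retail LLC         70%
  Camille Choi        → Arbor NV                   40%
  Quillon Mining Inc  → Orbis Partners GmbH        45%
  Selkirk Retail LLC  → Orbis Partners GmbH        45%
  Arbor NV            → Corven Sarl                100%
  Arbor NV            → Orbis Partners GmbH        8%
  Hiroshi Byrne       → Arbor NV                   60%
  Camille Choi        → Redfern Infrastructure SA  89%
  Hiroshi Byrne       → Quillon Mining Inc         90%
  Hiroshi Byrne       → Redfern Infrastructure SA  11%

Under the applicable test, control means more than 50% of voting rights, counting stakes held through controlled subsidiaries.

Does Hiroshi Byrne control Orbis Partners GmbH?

Yes

Hiroshi holds 60% of Arbor, so Hiroshi controls Arbor.
Hiroshi holds 90% of Quillon, so Hiroshi controls Quillon.
Arbor and Quillon together hold 8% + 45% = 53% of Orbis, so Hiroshi controls Orbis.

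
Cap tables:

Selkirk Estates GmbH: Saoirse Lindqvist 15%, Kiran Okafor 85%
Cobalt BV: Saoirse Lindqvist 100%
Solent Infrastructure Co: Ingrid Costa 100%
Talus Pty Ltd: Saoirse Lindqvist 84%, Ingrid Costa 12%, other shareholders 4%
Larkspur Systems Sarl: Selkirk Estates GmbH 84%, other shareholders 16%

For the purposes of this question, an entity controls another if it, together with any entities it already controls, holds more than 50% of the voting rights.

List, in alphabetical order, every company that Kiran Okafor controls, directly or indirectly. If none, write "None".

Kiran holds 85% of Selkirk, so Kiran controls Selkirk.
Selkirk holds 84% of Larkspur, so Kiran controls Larkspur.
No other company's threshold is met.

Larkspur Systems Sarl, Selkirk Estates GmbH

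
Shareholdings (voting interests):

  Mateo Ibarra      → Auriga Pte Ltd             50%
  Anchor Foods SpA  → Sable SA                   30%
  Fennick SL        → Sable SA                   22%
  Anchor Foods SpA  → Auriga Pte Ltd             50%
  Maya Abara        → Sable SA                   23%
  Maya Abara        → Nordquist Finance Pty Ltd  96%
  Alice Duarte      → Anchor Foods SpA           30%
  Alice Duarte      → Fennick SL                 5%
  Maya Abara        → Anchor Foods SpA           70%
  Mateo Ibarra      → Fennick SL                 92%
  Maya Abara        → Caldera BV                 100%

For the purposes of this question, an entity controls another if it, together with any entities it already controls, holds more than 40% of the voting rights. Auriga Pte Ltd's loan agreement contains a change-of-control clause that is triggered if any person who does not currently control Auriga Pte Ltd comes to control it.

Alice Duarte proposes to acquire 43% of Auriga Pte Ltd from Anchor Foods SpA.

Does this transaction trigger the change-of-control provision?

Yes

The purchase adds only to Alice's holdings (Anchor's stake shrinks), so Alice is the only person who could newly come to control Auriga.
Alice's largest direct stake is 30% in Anchor, which does not meet the threshold, so Alice controls no company.
Neither Alice nor any entity Alice controls holds any voting interest in Auriga.
So before the transaction, Alice does not control Auriga.
After the purchase, Alice holds 43% of Auriga directly, and Anchor's stake falls to 7%.
Alice holds 43% of Auriga, so Alice controls Auriga.
Alice did not control Auriga before and does after, so the clause is triggered.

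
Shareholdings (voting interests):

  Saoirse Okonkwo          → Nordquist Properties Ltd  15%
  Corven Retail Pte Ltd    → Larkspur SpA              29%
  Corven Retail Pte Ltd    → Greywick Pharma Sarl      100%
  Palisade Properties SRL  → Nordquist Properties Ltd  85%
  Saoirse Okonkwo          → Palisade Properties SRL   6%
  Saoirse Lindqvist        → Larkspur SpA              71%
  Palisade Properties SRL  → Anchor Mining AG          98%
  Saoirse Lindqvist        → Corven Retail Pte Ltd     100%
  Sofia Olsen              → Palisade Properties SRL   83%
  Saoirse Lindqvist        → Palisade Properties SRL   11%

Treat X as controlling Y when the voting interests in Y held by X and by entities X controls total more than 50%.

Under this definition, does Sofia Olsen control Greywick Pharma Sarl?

Sofia holds 83% of Palisade, so Sofia controls Palisade.
Palisade holds 85% of Nordquist, so Sofia controls Nordquist.
Palisade holds 98% of Anchor, so Sofia controls Anchor.
Neither Sofia nor any entity Sofia controls holds any voting interest in Greywick.
So Sofia does not control Greywick.

No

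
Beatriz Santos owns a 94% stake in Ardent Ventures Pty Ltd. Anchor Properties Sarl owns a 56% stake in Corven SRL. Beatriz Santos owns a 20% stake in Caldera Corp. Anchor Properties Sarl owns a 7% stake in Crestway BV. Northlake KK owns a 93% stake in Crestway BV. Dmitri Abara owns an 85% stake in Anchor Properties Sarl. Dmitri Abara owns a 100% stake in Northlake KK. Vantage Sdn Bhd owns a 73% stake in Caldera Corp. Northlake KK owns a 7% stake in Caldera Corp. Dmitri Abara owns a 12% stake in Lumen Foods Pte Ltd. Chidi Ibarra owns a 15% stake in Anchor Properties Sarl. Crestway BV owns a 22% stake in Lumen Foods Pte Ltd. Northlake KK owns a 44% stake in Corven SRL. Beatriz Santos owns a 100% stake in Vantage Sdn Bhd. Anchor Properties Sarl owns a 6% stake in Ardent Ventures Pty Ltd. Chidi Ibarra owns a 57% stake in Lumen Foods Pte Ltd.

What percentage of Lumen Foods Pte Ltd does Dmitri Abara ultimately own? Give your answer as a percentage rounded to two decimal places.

33.77%

Dmitri reaches Lumen along 3 paths.
Via Northlake → Crestway: 100% × 93% × 22% = 20.46%.
Via Anchor → Crestway: 85% × 7% × 22% = 1.309%.
Direct stake: 12% = 12%.
Total: 20.46% + 1.309% + 12% = 33.769%.
Rounded: 33.77%.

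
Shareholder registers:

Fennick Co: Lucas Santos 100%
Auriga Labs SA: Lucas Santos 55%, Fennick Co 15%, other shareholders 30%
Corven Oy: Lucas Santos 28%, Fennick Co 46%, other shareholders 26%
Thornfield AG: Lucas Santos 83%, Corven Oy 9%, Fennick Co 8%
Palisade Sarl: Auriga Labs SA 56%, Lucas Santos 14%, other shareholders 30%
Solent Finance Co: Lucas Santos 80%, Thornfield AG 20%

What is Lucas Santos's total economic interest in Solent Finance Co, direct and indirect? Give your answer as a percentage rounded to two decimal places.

99.53%

Lucas reaches Solent along 5 paths.
Direct stake: 80% = 80%.
Via Thornfield: 83% × 20% = 16.6%.
Via Corven → Thornfield: 28% × 9% × 20% = 0.504%.
Via Fennick → Corven → Thornfield: 100% × 46% × 9% × 20% = 0.828%.
Via Fennick → Thornfield: 100% × 8% × 20% = 1.6%.
Total: 80% + 16.6% + 0.504% + 0.828% + 1.6% = 99.532%.
Rounded: 99.53%.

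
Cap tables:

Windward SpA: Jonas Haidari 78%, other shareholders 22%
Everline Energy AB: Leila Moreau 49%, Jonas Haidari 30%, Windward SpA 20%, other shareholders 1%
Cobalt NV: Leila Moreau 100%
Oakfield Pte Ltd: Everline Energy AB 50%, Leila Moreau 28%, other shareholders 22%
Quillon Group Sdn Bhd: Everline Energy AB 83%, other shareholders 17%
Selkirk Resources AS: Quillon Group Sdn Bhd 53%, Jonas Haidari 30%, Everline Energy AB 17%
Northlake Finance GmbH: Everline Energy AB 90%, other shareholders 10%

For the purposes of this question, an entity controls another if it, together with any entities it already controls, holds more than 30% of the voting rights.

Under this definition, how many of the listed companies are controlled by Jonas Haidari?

Jonas holds 78% of Windward, so Jonas controls Windward.
Jonas and Windward together hold 30% + 20% = 50% of Everline, so Jonas controls Everline.
Everline holds 50% of Oakfield, so Jonas controls Oakfield.
Everline holds 83% of Quillon, so Jonas controls Quillon.
Quillon and Jonas and Everline together hold 53% + 30% + 17% = 100% of Selkirk, so Jonas controls Selkirk.
Everline holds 90% of Northlake, so Jonas controls Northlake.
No other company's threshold is met.
Jonas controls 6 companies.

6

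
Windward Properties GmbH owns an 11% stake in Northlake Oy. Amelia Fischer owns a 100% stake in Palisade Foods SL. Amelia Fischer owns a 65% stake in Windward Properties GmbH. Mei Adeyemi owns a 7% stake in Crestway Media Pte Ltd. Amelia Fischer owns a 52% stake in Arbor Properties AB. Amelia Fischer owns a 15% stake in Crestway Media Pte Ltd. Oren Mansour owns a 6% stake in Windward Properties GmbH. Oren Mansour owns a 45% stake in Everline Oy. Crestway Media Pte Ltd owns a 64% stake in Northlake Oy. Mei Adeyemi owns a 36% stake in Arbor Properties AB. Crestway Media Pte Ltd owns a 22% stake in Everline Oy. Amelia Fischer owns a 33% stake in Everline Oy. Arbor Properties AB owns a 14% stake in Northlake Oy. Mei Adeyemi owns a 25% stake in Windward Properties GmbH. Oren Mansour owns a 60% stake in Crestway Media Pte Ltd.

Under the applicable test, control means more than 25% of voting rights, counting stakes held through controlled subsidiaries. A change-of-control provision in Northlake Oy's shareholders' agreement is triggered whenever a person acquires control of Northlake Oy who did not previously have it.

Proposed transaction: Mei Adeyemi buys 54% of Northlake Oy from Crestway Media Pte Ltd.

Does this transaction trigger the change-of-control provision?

Yes

The purchase adds only to Mei's holdings (Crestway's stake shrinks), so Mei is the only person who could newly come to control Northlake.
Mei holds 36% of Arbor, so Mei controls Arbor.
In Northlake, Mei's side holds only 14%, not > 25%.
So before the transaction, Mei does not control Northlake.
After the purchase, Mei holds 54% of Northlake directly, and Crestway's stake falls to 10%.
Arbor and Mei together hold 14% + 54% = 68% of Northlake, so Mei controls Northlake.
Mei did not control Northlake before and does after, so the clause is triggered.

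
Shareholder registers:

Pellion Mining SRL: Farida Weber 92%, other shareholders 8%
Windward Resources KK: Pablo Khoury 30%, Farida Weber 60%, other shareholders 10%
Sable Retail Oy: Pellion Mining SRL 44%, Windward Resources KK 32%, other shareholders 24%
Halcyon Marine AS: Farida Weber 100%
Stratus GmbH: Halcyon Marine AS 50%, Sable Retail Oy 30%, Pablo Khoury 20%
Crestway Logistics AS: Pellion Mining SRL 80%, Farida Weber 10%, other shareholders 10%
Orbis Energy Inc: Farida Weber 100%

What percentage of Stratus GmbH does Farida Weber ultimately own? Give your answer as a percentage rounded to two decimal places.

Farida reaches Stratus along 3 paths.
Via Halcyon: 100% × 50% = 50%.
Via Pellion → Sable: 92% × 44% × 30% = 12.144%.
Via Windward → Sable: 60% × 32% × 30% = 5.76%.
Total: 50% + 12.144% + 5.76% = 67.904%.
Rounded: 67.90%.

67.90%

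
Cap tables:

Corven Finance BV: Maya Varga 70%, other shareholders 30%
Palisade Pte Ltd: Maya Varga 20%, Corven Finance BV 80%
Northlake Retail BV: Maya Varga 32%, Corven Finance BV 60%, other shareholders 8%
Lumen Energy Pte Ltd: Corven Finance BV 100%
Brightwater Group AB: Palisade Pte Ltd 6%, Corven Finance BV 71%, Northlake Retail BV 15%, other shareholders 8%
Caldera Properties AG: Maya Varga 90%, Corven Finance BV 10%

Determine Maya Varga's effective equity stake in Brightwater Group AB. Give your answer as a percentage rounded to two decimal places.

Maya reaches Brightwater along 5 paths.
Via Palisade: 20% × 6% = 1.2%.
Via Corven → Palisade: 70% × 80% × 6% = 3.36%.
Via Corven: 70% × 71% = 49.7%.
Via Northlake: 32% × 15% = 4.8%.
Via Corven → Northlake: 70% × 60% × 15% = 6.3%.
Total: 1.2% + 3.36% + 49.7% + 4.8% + 6.3% = 65.36%.

65.36%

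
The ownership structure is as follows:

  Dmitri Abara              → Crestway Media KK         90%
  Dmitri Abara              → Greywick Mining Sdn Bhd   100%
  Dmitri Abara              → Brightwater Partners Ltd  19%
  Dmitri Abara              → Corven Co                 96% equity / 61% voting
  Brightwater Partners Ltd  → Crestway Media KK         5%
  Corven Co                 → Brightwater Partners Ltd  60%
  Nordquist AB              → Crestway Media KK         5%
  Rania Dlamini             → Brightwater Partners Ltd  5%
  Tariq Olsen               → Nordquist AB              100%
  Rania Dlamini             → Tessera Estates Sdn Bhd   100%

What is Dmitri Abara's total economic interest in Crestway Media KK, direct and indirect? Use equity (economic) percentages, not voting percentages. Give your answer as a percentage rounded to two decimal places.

93.83%

Dmitri reaches Crestway along 3 paths.
Via Brightwater: 19% × 5% = 0.95%.
Via Corven → Brightwater: 96% × 60% × 5% = 2.88%.
Direct stake: 90% = 90%.
Total: 0.95% + 2.88% + 90% = 93.83%.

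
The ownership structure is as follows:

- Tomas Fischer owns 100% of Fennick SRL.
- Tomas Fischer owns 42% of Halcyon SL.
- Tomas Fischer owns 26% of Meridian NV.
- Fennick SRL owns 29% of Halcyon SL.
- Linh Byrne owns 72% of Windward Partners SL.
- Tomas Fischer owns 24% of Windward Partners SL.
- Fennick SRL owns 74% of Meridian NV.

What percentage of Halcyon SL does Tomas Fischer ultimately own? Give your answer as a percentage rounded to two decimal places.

Tomas reaches Halcyon along 2 paths.
Direct stake: 42% = 42%.
Via Fennick: 100% × 29% = 29%.
Total: 42% + 29% = 71%.
Rounded: 71.00%.

71.00%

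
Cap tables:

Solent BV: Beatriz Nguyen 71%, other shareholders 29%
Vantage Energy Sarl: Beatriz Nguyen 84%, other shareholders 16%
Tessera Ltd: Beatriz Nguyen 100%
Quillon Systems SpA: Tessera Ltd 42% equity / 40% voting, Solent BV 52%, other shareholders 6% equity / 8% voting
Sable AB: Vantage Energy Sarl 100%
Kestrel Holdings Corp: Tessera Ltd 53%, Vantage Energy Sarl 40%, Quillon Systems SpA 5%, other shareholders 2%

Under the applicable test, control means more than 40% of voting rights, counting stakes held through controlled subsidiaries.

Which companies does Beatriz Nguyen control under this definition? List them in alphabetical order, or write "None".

Beatriz holds 71% of Solent, so Beatriz controls Solent.
Beatriz holds 84% of Vantage, so Beatriz controls Vantage.
Beatriz holds 100% of Tessera, so Beatriz controls Tessera.
Tessera and Solent together hold 40% + 52% = 92% of Quillon, so Beatriz controls Quillon.
Vantage holds 100% of Sable, so Beatriz controls Sable.
Tessera and Vantage and Quillon together hold 53% + 40% + 5% = 98% of Kestrel, so Beatriz controls Kestrel.

Kestrel Holdings Corp, Quillon Systems SpA, Sable AB, Solent BV, Tessera Ltd, Vantage Energy Sarl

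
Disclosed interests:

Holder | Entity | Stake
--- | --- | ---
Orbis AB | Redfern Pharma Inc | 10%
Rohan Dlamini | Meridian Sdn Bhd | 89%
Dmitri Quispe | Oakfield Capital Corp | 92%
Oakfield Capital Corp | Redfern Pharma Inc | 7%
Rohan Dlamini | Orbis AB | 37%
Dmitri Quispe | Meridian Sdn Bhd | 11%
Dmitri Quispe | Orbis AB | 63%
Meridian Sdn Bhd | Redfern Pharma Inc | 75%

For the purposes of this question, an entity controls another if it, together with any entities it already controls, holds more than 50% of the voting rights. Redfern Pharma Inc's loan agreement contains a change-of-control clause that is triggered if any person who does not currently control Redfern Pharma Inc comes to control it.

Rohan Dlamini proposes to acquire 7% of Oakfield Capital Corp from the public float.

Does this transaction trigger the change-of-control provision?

No

The purchase changes only Rohan's holdings, so Rohan is the only person who could newly come to control Redfern.
Rohan holds 89% of Meridian, so Rohan controls Meridian.
Meridian holds 75% of Redfern, so Rohan controls Redfern.
So Rohan already controls Redfern before the transaction.
After the purchase, Rohan holds 7% of Oakfield directly.
Rohan controlled Redfern already, so this is not a new person acquiring control; every other person's position is unchanged or reduced.
No new person acquires control, so the clause is not triggered.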